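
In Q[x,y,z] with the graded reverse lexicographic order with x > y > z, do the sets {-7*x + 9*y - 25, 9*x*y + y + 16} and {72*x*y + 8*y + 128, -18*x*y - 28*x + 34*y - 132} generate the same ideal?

Yes, the ideals are equal.

For a fixed monomial order, each ideal has a unique reduced Gröbner basis; comparing bases decides equality.
Buchberger on the first generating set:
f_1 = -7*x + 9*y - 25, LT = x.
f_2 = 9*x*y + y + 16, LT = x*y.

S(f_1,f_2): lcm = x*y. S = -9/7*y**2 + 218/63*y - 16/9.
  leading term y**2: no divisor's leading term divides it; move -9/7*y**2 to the remainder.
  leading term y: no divisor's leading term divides it; move 218/63*y to the remainder.
  leading term 1: no divisor's leading term divides it; move -16/9 to the remainder.
  remainder -9/7*y**2 + 218/63*y - 16/9 ≠ 0; add g_3 = -9/7*y**2 + 218/63*y - 16/9 to the basis.

The other S-polynomials (S(f_1,g_3), S(f_2,g_3)) all reduce to 0 modulo the current basis, so we have a Gröbner basis.
Inter-reduce: drop elements whose leading term is divisible by another's, tail-reduce, and make monic.
Reduced Gröbner basis: {y**2 - 218/81*y + 112/81, x - 9/7*y + 25/7}.

Buchberger on the second generating set:
h_1 = 72*x*y + 8*y + 128, LT = x*y.
h_2 = -18*x*y - 28*x + 34*y - 132, LT = x*y.

S(h_1,h_2): lcm = x*y. S = -14/9*x + 2*y - 50/9.
  leading term x: no divisor's leading term divides it; move -14/9*x to the remainder.
  leading term y: no divisor's leading term divides it; move 2*y to the remainder.
  leading term 1: no divisor's leading term divides it; move -50/9 to the remainder.
  remainder -14/9*x + 2*y - 50/9 ≠ 0; add k_3 = -14/9*x + 2*y - 50/9 to the basis.

S(h_1,k_3): lcm = x*y. S = 9/7*y**2 - 218/63*y + 16/9.
  leading term y**2: no divisor's leading term divides it; move 9/7*y**2 to the remainder.
  leading term y: no divisor's leading term divides it; move -218/63*y to the remainder.
  leading term 1: no divisor's leading term divides it; move 16/9 to the remainder.
  remainder 9/7*y**2 - 218/63*y + 16/9 ≠ 0; add k_4 = 9/7*y**2 - 218/63*y + 16/9 to the basis.

The other S-polynomials (S(h_2,k_3), S(h_1,k_4), S(h_2,k_4), S(k_3,k_4)) all reduce to 0 modulo the current basis, so we have a Gröbner basis.
Inter-reduce: drop elements whose leading term is divisible by another's, tail-reduce, and make monic.
Reduced Gröbner basis: {y**2 - 218/81*y + 112/81, x - 9/7*y + 25/7}.

Same reduced basis, so the two generating sets span the same ideal.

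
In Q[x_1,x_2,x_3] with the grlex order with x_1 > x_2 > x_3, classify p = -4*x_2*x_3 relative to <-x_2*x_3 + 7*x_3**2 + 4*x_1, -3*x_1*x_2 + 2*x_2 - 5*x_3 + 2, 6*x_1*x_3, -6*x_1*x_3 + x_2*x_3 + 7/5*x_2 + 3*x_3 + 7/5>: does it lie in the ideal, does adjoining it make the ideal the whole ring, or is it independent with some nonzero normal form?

First compute the reduced Gröbner basis of I by Buchberger's algorithm.
f_1 = -x_2*x_3 + 7*x_3**2 + 4*x_1, LT = x_2*x_3.
f_2 = -3*x_1*x_2 + 2*x_2 - 5*x_3 + 2, LT = x_1*x_2.
f_3 = 6*x_1*x_3, LT = x_1*x_3.
f_4 = -6*x_1*x_3 + x_2*x_3 + 7/5*x_2 + 3*x_3 + 7/5, LT = x_1*x_3.

S(f_1,f_2): lcm = x_1*x_2*x_3. S = -7*x_1*x_3**2 - 4*x_1**2 + 2/3*x_2*x_3 - 5/3*x_3**2 + 2/3*x_3.
  reduce S modulo (f_1, f_2, f_3, f_4):
  remainder -4*x_1**2 + 3*x_3**2 + 8/3*x_1 + 2/3*x_3 ≠ 0; add h_5 = -4*x_1**2 + 3*x_3**2 + 8/3*x_1 + 2/3*x_3 to the basis.

S(f_1,f_3): lcm = x_1*x_2*x_3. S = -7*x_1*x_3**2 - 4*x_1**2.
  reduce S modulo (f_1, f_2, f_3, f_4, h_5):
  remainder -3*x_3**2 - 8/3*x_1 - 2/3*x_3 ≠ 0; add h_6 = -3*x_3**2 - 8/3*x_1 - 2/3*x_3 to the basis.

S(f_1,f_4): lcm = x_1*x_2*x_3. S = -7*x_1*x_3**2 + 1/6*x_2**2*x_3 - 4*x_1**2 + 7/30*x_2**2 + 1/2*x_2*x_3 + 7/30*x_2.
  reduce S modulo (f_1, f_2, f_3, f_4, h_5, h_6):
  remainder 7/30*x_2**2 + 122/243*x_1 + 61/90*x_2 - 361/243*x_3 + 4/9 ≠ 0; add h_7 = 7/30*x_2**2 + 122/243*x_1 + 61/90*x_2 - 361/243*x_3 + 4/9 to the basis.

S(f_3,f_4): lcm = x_1*x_3. S = 1/6*x_2*x_3 + 7/30*x_2 + 1/2*x_3 + 7/30.
  reduce S modulo (f_1, f_2, f_3, f_4, h_5, h_6, h_7):
  remainder -10/27*x_1 + 7/30*x_2 + 13/54*x_3 + 7/30 ≠ 0; add h_8 = -10/27*x_1 + 7/30*x_2 + 13/54*x_3 + 7/30 to the basis.

S(f_4,h_5): lcm = x_1**2*x_3. S = -1/6*x_1*x_2*x_3 + 3/4*x_3**3 - 7/30*x_1*x_2 + 1/6*x_1*x_3 + 1/6*x_3**2 - 7/30*x_1.
  reduce S modulo (f_1, f_2, f_3, f_4, h_5, h_6, h_7, h_8):
  remainder -2723/9000*x_2 + 427/1800*x_3 - 2723/9000 ≠ 0; add h_9 = -2723/9000*x_2 + 427/1800*x_3 - 2723/9000 to the basis.

S(f_4,h_6): lcm = x_1*x_3**2. S = -1/6*x_2*x_3**2 - 8/9*x_1**2 - 2/9*x_1*x_3 - 7/30*x_2*x_3 - 1/2*x_3**2 - 7/30*x_3.
  reduce S modulo (f_1, f_2, f_3, f_4, h_5, h_6, h_7, h_8, h_9):
  remainder 21449/21006*x_3 ≠ 0; add h_10 = 21449/21006*x_3 to the basis.

The other S-polynomials (S(f_2,f_3), S(f_2,f_4), S(f_1,h_5), S(f_2,h_5), S(f_3,h_5), S(f_1,h_6), S(f_2,h_6), S(f_3,h_6), S(h_5,h_6), S(f_1,h_7), S(f_2,h_7), S(f_3,h_7), S(f_4,h_7), S(h_5,h_7), S(h_6,h_7), S(f_1,h_8), S(f_2,h_8), S(f_3,h_8), S(f_4,h_8), S(h_5,h_8), S(h_6,h_8), S(h_7,h_8), S(f_1,h_9), S(f_2,h_9), S(f_3,h_9), S(f_4,h_9), S(h_5,h_9), S(h_6,h_9), S(h_7,h_9), S(h_8,h_9), S(f_1,h_10), S(f_2,h_10), S(f_3,h_10), S(f_4,h_10), S(h_5,h_10), S(h_6,h_10), S(h_7,h_10), S(h_8,h_10), S(h_9,h_10)) all reduce to 0 modulo the current basis, so we have a Gröbner basis.
Inter-reduce: drop elements whose leading term is divisible by another's, tail-reduce, and make monic.
Reduced Gröbner basis: {x_1, x_2 + 1, x_3}.
Label its elements g_1 = x_1, g_2 = x_2 + 1, g_3 = x_3.

Reduce p = -4*x_2*x_3 modulo G:
  leading term x_2*x_3: subtract (-4*x_3)·g_2 from -4*x_2*x_3 → 4*x_3
  leading term x_3: subtract (4)·g_3 from 4*x_3 → 0
  normal form = 0.
Since the normal form is 0, p ∈ I.

-4*x_2*x_3 lies in I (it reduces to 0).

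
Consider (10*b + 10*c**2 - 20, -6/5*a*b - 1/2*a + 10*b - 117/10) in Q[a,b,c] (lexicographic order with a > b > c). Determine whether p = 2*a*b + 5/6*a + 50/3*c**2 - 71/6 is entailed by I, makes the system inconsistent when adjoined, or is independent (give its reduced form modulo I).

First compute the reduced Gröbner basis of I by Buchberger's algorithm.
f_1 = 10*b + 10*c**2 - 20, LT = b.
f_2 = -6/5*a*b - 1/2*a + 10*b - 117/10, LT = a*b.

S(f_1,f_2): lcm = a*b. S = a*c**2 - 29/12*a + 25/3*b - 39/4.
  leading term a*c**2: no divisor's leading term divides it; move a*c**2 to the remainder.
  leading term a: no divisor's leading term divides it; move -29/12*a to the remainder.
  leading term b: subtract (5/6)·f_1 from 25/3*b - 39/4 → -25/3*c**2 + 83/12
  leading term c**2: no divisor's leading term divides it; move -25/3*c**2 to the remainder.
  leading term 1: no divisor's leading term divides it; move 83/12 to the remainder.
  remainder a*c**2 - 29/12*a - 25/3*c**2 + 83/12 ≠ 0; add h_3 = a*c**2 - 29/12*a - 25/3*c**2 + 83/12 to the basis.

The other S-polynomials (S(f_1,h_3), S(f_2,h_3)) all reduce to 0 modulo the current basis, so we have a Gröbner basis.
Inter-reduce: drop elements whose leading term is divisible by another's, tail-reduce, and make monic.
Reduced Gröbner basis: {a*c**2 - 29/12*a - 25/3*c**2 + 83/12, b + c**2 - 2}.
Label its elements g_1 = a*c**2 - 29/12*a - 25/3*c**2 + 83/12, g_2 = b + c**2 - 2.

Reduce p = 2*a*b + 5/6*a + 50/3*c**2 - 71/6 modulo G:
  leading term a*b: subtract (2*a)·g_2 from 2*a*b + 5/6*a + 50/3*c**2 - 71/6 → -2*a*c**2 + 29/6*a + 50/3*c**2 - 71/6
  leading term a*c**2: subtract (-2)·g_1 from -2*a*c**2 + 29/6*a + 50/3*c**2 - 71/6 → 2
  leading term 1: no divisor's leading term divides it; move 2 to the remainder.
  normal form = 2.
The normal form is nonzero, so p ∉ I. Since p minus its normal form lies in I, I + (p) = I + (r) where r = 2; decide whether this ideal is the whole ring.
Here r = 2 is a nonzero constant, hence a unit: 1 ∈ I + (p), the Gröbner basis of I + (p) is {1}, and the enlarged system has no common solution — adjoining p is inconsistent.

Adjoining 2*a*b + 5/6*a + 50/3*c**2 - 71/6 makes the ideal the whole ring: the system is inconsistent.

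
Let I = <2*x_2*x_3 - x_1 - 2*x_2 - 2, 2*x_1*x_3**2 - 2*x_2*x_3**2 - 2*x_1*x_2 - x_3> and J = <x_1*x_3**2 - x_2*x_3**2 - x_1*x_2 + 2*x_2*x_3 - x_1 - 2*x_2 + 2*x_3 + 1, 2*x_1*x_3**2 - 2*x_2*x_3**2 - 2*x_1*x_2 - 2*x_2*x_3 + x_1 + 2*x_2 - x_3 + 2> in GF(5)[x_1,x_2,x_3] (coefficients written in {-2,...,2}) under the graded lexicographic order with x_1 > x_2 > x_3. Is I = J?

For a fixed monomial order, each ideal has a unique reduced Gröbner basis; comparing bases decides equality.
Buchberger on the first generating set:
f_1 = 2*x_2*x_3 - x_1 - 2*x_2 - 2, LT = x_2*x_3.
f_2 = 2*x_1*x_3**2 - 2*x_2*x_3**2 - 2*x_1*x_2 - x_3, LT = x_1*x_3**2.

S(f_1,f_2): lcm = x_1*x_2*x_3**2. S = x_2**2*x_3**2 + 2*x_1**2*x_3 + x_1*x_2**2 - x_1*x_2*x_3 - x_1*x_3 - 2*x_2*x_3.
  leading term x_2**2*x_3**2: subtract (-2*x_2*x_3)·f_1 from x_2**2*x_3**2 + 2*x_1**2*x_3 + x_1*x_2**2 - x_1*x_2*x_3 - x_1*x_3 - 2*x_2*x_3 → 2*x_1**2*x_3 + x_1*x_2**2 + 2*x_1*x_2*x_3 + x_2**2*x_3 - x_1*x_3 - x_2*x_3
  leading term x_1**2*x_3: no divisor's leading term divides it; move 2*x_1**2*x_3 to the remainder.
  leading term x_1*x_2**2: no divisor's leading term divides it; move x_1*x_2**2 to the remainder.
  leading term x_1*x_2*x_3: subtract (x_1)·f_1 from 2*x_1*x_2*x_3 + x_2**2*x_3 - x_1*x_3 - x_2*x_3 → x_2**2*x_3 + x_1**2 + 2*x_1*x_2 - x_1*x_3 - x_2*x_3 + 2*x_1
  leading term x_2**2*x_3: subtract (-2*x_2)·f_1 from x_2**2*x_3 + x_1**2 + 2*x_1*x_2 - x_1*x_3 - x_2*x_3 + 2*x_1 → x_1**2 - x_1*x_3 + x_2**2 - x_2*x_3 + 2*x_1 + x_2
  leading term x_1**2: no divisor's leading term divides it; move x_1**2 to the remainder.
  leading term x_1*x_3: no divisor's leading term divides it; move -x_1*x_3 to the remainder.
  leading term x_2**2: no divisor's leading term divides it; move x_2**2 to the remainder.
  leading term x_2*x_3: subtract (2)·f_1 from -x_2*x_3 + 2*x_1 + x_2 → -x_1 - 1
  leading term x_1: no divisor's leading term divides it; move -x_1 to the remainder.
  leading term 1: no divisor's leading term divides it; move -1 to the remainder.
  remainder 2*x_1**2*x_3 + x_1*x_2**2 + x_1**2 - x_1*x_3 + x_2**2 - x_1 - 1 ≠ 0; add g_3 = 2*x_1**2*x_3 + x_1*x_2**2 + x_1**2 - x_1*x_3 + x_2**2 - x_1 - 1 to the basis.

S(f_1,g_3): lcm = x_1**2*x_2*x_3. S = 2*x_1*x_2**3 + 2*x_1**3 + x_1**2*x_2 - 2*x_1*x_2*x_3 + 2*x_2**3 - x_1**2 - 2*x_1*x_2 - 2*x_2.
  leading term x_1*x_2**3: no divisor's leading term divides it; move 2*x_1*x_2**3 to the remainder.
  leading term x_1**3: no divisor's leading term divides it; move 2*x_1**3 to the remainder.
  leading term x_1**2*x_2: no divisor's leading term divides it; move x_1**2*x_2 to the remainder.
  leading term x_1*x_2*x_3: subtract (-x_1)·f_1 from -2*x_1*x_2*x_3 + 2*x_2**3 - x_1**2 - 2*x_1*x_2 - 2*x_2 → 2*x_2**3 - 2*x_1**2 + x_1*x_2 - 2*x_1 - 2*x_2
  leading term x_2**3: no divisor's leading term divides it; move 2*x_2**3 to the remainder.
  leading term x_1**2: no divisor's leading term divides it; move -2*x_1**2 to the remainder.
  leading term x_1*x_2: no divisor's leading term divides it; move x_1*x_2 to the remainder.
  leading term x_1: no divisor's leading term divides it; move -2*x_1 to the remainder.
  leading term x_2: no divisor's leading term divides it; move -2*x_2 to the remainder.
  remainder 2*x_1*x_2**3 + 2*x_1**3 + x_1**2*x_2 + 2*x_2**3 - 2*x_1**2 + x_1*x_2 - 2*x_1 - 2*x_2 ≠ 0; add g_4 = 2*x_1*x_2**3 + 2*x_1**3 + x_1**2*x_2 + 2*x_2**3 - 2*x_1**2 + x_1*x_2 - 2*x_1 - 2*x_2 to the basis.

The other S-polynomials (S(f_2,g_3), S(f_1,g_4), S(f_2,g_4), S(g_3,g_4)) all reduce to 0 modulo the current basis, so we have a Gröbner basis.
Inter-reduce: drop elements whose leading term is divisible by another's, tail-reduce, and make monic.
Reduced Gröbner basis: {x_1*x_2**3 + x_1**3 - 2*x_1**2*x_2 + x_2**3 - x_1**2 - 2*x_1*x_2 - x_1 - x_2, x_1**2*x_3 - 2*x_1*x_2**2 - 2*x_1**2 + 2*x_1*x_3 - 2*x_2**2 + 2*x_1 + 2, x_1*x_3**2 - x_1*x_2 + 2*x_1*x_3 + 2*x_1 - x_2 + x_3 - 1, x_2*x_3 + 2*x_1 - x_2 - 1}.

Buchberger on the second generating set:
h_1 = x_1*x_3**2 - x_2*x_3**2 - x_1*x_2 + 2*x_2*x_3 - x_1 - 2*x_2 + 2*x_3 + 1, LT = x_1*x_3**2.
h_2 = 2*x_1*x_3**2 - 2*x_2*x_3**2 - 2*x_1*x_2 - 2*x_2*x_3 + x_1 + 2*x_2 - x_3 + 2, LT = x_1*x_3**2.

S(h_1,h_2): lcm = x_1*x_3**2. S = -2*x_2*x_3 + x_1 + 2*x_2.
  leading term x_2*x_3: no divisor's leading term divides it; move -2*x_2*x_3 to the remainder.
  leading term x_1: no divisor's leading term divides it; move x_1 to the remainder.
  leading term x_2: no divisor's leading term divides it; move 2*x_2 to the remainder.
  remainder -2*x_2*x_3 + x_1 + 2*x_2 ≠ 0; add k_3 = -2*x_2*x_3 + x_1 + 2*x_2 to the basis.

S(h_1,k_3): lcm = x_1*x_2*x_3**2. S = -x_2**2*x_3**2 - 2*x_1**2*x_3 - x_1*x_2**2 + x_1*x_2*x_3 + 2*x_2**2*x_3 - x_1*x_2 - 2*x_2**2 + 2*x_2*x_3 + x_2.
  leading term x_2**2*x_3**2: subtract (-2*x_2*x_3)·k_3 from -x_2**2*x_3**2 - 2*x_1**2*x_3 - x_1*x_2**2 + x_1*x_2*x_3 + 2*x_2**2*x_3 - x_1*x_2 - 2*x_2**2 + 2*x_2*x_3 + x_2 → -2*x_1**2*x_3 - x_1*x_2**2 - 2*x_1*x_2*x_3 + x_2**2*x_3 - x_1*x_2 - 2*x_2**2 + 2*x_2*x_3 + x_2
  leading term x_1**2*x_3: no divisor's leading term divides it; move -2*x_1**2*x_3 to the remainder.
  leading term x_1*x_2**2: no divisor's leading term divides it; move -x_1*x_2**2 to the remainder.
  leading term x_1*x_2*x_3: subtract (x_1)·k_3 from -2*x_1*x_2*x_3 + x_2**2*x_3 - x_1*x_2 - 2*x_2**2 + 2*x_2*x_3 + x_2 → x_2**2*x_3 - x_1**2 + 2*x_1*x_2 - 2*x_2**2 + 2*x_2*x_3 + x_2
  leading term x_2**2*x_3: subtract (2*x_2)·k_3 from x_2**2*x_3 - x_1**2 + 2*x_1*x_2 - 2*x_2**2 + 2*x_2*x_3 + x_2 → -x_1**2 - x_2**2 + 2*x_2*x_3 + x_2
  leading term x_1**2: no divisor's leading term divides it; move -x_1**2 to the remainder.
  leading term x_2**2: no divisor's leading term divides it; move -x_2**2 to the remainder.
  leading term x_2*x_3: subtract (-1)·k_3 from 2*x_2*x_3 + x_2 → x_1 - 2*x_2
  leading term x_1: no divisor's leading term divides it; move x_1 to the remainder.
  leading term x_2: no divisor's leading term divides it; move -2*x_2 to the remainder.
  remainder -2*x_1**2*x_3 - x_1*x_2**2 - x_1**2 - x_2**2 + x_1 - 2*x_2 ≠ 0; add k_4 = -2*x_1**2*x_3 - x_1*x_2**2 - x_1**2 - x_2**2 + x_1 - 2*x_2 to the basis.

S(k_3,k_4): lcm = x_1**2*x_2*x_3. S = 2*x_1*x_2**3 + 2*x_1**3 + x_1**2*x_2 + 2*x_2**3 - 2*x_1*x_2 - x_2**2.
  leading term x_1*x_2**3: no divisor's leading term divides it; move 2*x_1*x_2**3 to the remainder.
  leading term x_1**3: no divisor's leading term divides it; move 2*x_1**3 to the remainder.
  leading term x_1**2*x_2: no divisor's leading term divides it; move x_1**2*x_2 to the remainder.
  leading term x_2**3: no divisor's leading term divides it; move 2*x_2**3 to the remainder.
  leading term x_1*x_2: no divisor's leading term divides it; move -2*x_1*x_2 to the remainder.
  leading term x_2**2: no divisor's leading term divides it; move -x_2**2 to the remainder.
  remainder 2*x_1*x_2**3 + 2*x_1**3 + x_1**2*x_2 + 2*x_2**3 - 2*x_1*x_2 - x_2**2 ≠ 0; add k_5 = 2*x_1*x_2**3 + 2*x_1**3 + x_1**2*x_2 + 2*x_2**3 - 2*x_1*x_2 - x_2**2 to the basis.

The other S-polynomials (S(h_2,k_3), S(h_1,k_4), S(h_2,k_4), S(h_1,k_5), S(h_2,k_5), S(k_3,k_5), S(k_4,k_5)) all reduce to 0 modulo the current basis, so we have a Gröbner basis.
Inter-reduce: drop elements whose leading term is divisible by another's, tail-reduce, and make monic.
Reduced Gröbner basis: {x_1*x_2**3 + x_1**3 - 2*x_1**2*x_2 + x_2**3 - x_1*x_2 + 2*x_2**2, x_1**2*x_3 - 2*x_1*x_2**2 - 2*x_1**2 - 2*x_2**2 + 2*x_1 + x_2, x_1*x_3**2 - x_1*x_2 + 2*x_1*x_3 + 2*x_1 - x_2 + 2*x_3 + 1, x_2*x_3 + 2*x_1 - x_2}.

These differ, so the ideals are not equal.

No, the ideals differ.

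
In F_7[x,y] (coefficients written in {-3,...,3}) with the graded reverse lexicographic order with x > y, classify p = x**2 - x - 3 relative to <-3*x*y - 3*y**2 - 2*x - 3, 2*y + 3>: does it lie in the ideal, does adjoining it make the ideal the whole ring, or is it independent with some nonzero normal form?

Adjoining x**2 - x - 3 makes the ideal the whole ring: the system is inconsistent.

First compute the reduced Gröbner basis of I by Buchberger's algorithm.
f_1 = -3*x*y - 3*y**2 - 2*x - 3, LT = x*y.
f_2 = 2*y + 3, LT = y.

S(f_1,f_2): lcm = x*y. S = y**2 - 2*x + 1.
  leading term y**2: subtract (-3*y)·f_2 from y**2 - 2*x + 1 → -2*x + 2*y + 1
  leading term x: no divisor's leading term divides it; move -2*x to the remainder.
  leading term y: subtract (1)·f_2 from 2*y + 1 → -2
  leading term 1: no divisor's leading term divides it; move -2 to the remainder.
  remainder -2*x - 2 ≠ 0; add h_3 = -2*x - 2 to the basis.

The other S-polynomials (S(f_1,h_3), S(f_2,h_3)) all reduce to 0 modulo the current basis, so we have a Gröbner basis.
Inter-reduce: drop elements whose leading term is divisible by another's, tail-reduce, and make monic.
Reduced Gröbner basis: {x + 1, y - 2}.
Label its elements g_1 = x + 1, g_2 = y - 2.

Reduce p = x**2 - x - 3 modulo G:
  leading term x**2: subtract (x)·g_1 from x**2 - x - 3 → -2*x - 3
  leading term x: subtract (-2)·g_1 from -2*x - 3 → -1
  leading term 1: no divisor's leading term divides it; move -1 to the remainder.
  normal form = -1.
The normal form is nonzero, so p ∉ I. Since p minus its normal form lies in I, I + (p) = I + (r) where r = -1; decide whether this ideal is the whole ring.
Here r = -1 is a nonzero constant, hence a unit: 1 ∈ I + (p), the Gröbner basis of I + (p) is {1}, and the enlarged system has no common solution — adjoining p is inconsistent.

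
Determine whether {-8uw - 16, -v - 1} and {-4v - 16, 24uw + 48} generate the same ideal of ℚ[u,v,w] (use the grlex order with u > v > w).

Since reduced Gröbner bases are canonical representatives of ideals under a given ordering, it suffices to compute and compare them.
Buchberger on the first generating set:
f_1 = -8uw - 16, LT = uw.
f_2 = -v - 1, LT = v.

The S-polynomials (S(f_1,f_2)) all reduce to 0 modulo the current basis, so we have a Gröbner basis.
Inter-reduce: drop elements whose leading term is divisible by another's, tail-reduce, and make monic.
Reduced Gröbner basis: {uw + 2, v + 1}.

Buchberger on the second generating set:
h_1 = -4v - 16, LT = v.
h_2 = 24uw + 48, LT = uw.

The S-polynomials (S(h_1,h_2)) all reduce to 0 modulo the current basis, so we have a Gröbner basis.
Inter-reduce: drop elements whose leading term is divisible by another's, tail-reduce, and make monic.
Reduced Gröbner basis: {uw + 2, v + 4}.

Since the reduced bases disagree, the two ideals are not the same.

No, the ideals differ.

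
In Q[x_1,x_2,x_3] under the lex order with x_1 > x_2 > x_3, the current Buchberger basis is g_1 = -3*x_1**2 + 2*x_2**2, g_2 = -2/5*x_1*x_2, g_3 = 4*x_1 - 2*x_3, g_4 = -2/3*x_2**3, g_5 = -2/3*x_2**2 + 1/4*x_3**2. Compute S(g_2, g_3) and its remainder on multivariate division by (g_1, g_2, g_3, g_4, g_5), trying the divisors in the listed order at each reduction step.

S(g_2, g_3) = 1/2*x_2*x_3; remainder on division = 1/2*x_2*x_3.

lcm(LM(g_2), LM(g_3)) = x_1*x_2.
S = (lcm/LT(g_2))·g_2 − (lcm/LT(g_3))·g_3 = 1/2*x_2*x_3.
Reduce S modulo (g_1, g_2, g_3, g_4, g_5) in that order:
  leading term x_2*x_3: no divisor's leading term divides it; move 1/2*x_2*x_3 to the remainder.
The remainder 1/2*x_2*x_3 is nonzero, so it would be added as the next basis element.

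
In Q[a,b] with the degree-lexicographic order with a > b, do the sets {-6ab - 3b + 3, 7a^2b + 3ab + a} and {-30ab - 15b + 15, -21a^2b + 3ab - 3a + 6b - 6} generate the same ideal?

Equality of ideals is decidable: compute both reduced Gröbner bases (unique for the ordering) and check whether they agree.
Buchberger on the first generating set:
f_1 = -6ab - 3b + 3, LT = ab.
f_2 = 7a^2b + 3ab + a, LT = a^2b.

S(f_1,f_2): lcm = a^2b. S = 1/14ab - 9/14a.
  leading term ab: subtract (-1/84)·f_1 from 1/14ab - 9/14a → -9/14a - 1/28b + 1/28
  leading term a: no divisor's leading term divides it; move -9/14a to the remainder.
  leading term b: no divisor's leading term divides it; move -1/28b to the remainder.
  leading term 1: no divisor's leading term divides it; move 1/28 to the remainder.
  remainder -9/14a - 1/28b + 1/28 ≠ 0; add g_3 = -9/14a - 1/28b + 1/28 to the basis.

S(f_1,g_3): lcm = ab. S = -1/18b^2 + 5/9b - 1/2.
  leading term b^2: no divisor's leading term divides it; move -1/18b^2 to the remainder.
  leading term b: no divisor's leading term divides it; move 5/9b to the remainder.
  leading term 1: no divisor's leading term divides it; move -1/2 to the remainder.
  remainder -1/18b^2 + 5/9b - 1/2 ≠ 0; add g_4 = -1/18b^2 + 5/9b - 1/2 to the basis.

The other S-polynomials (S(f_2,g_3), S(f_1,g_4), S(f_2,g_4), S(g_3,g_4)) all reduce to 0 modulo the current basis, so we have a Gröbner basis.
Inter-reduce: drop elements whose leading term is divisible by another's, tail-reduce, and make monic.
Reduced Gröbner basis: {b^2 - 10b + 9, a + 1/18b - 1/18}.

Buchberger on the second generating set:
h_1 = -30ab - 15b + 15, LT = ab.
h_2 = -21a^2b + 3ab - 3a + 6b - 6, LT = a^2b.

S(h_1,h_2): lcm = a^2b. S = 9/14ab - 9/14a + 2/7b - 2/7.
  leading term ab: subtract (-3/140)·h_1 from 9/14ab - 9/14a + 2/7b - 2/7 → -9/14a - 1/28b + 1/28
  leading term a: no divisor's leading term divides it; move -9/14a to the remainder.
  leading term b: no divisor's leading term divides it; move -1/28b to the remainder.
  leading term 1: no divisor's leading term divides it; move 1/28 to the remainder.
  remainder -9/14a - 1/28b + 1/28 ≠ 0; add k_3 = -9/14a - 1/28b + 1/28 to the basis.

S(h_1,k_3): lcm = ab. S = -1/18b^2 + 5/9b - 1/2.
  leading term b^2: no divisor's leading term divides it; move -1/18b^2 to the remainder.
  leading term b: no divisor's leading term divides it; move 5/9b to the remainder.
  leading term 1: no divisor's leading term divides it; move -1/2 to the remainder.
  remainder -1/18b^2 + 5/9b - 1/2 ≠ 0; add k_4 = -1/18b^2 + 5/9b - 1/2 to the basis.

The other S-polynomials (S(h_2,k_3), S(h_1,k_4), S(h_2,k_4), S(k_3,k_4)) all reduce to 0 modulo the current basis, so we have a Gröbner basis.
Inter-reduce: drop elements whose leading term is divisible by another's, tail-reduce, and make monic.
Reduced Gröbner basis: {b^2 - 10b + 9, a + 1/18b - 1/18}.

The two bases agree; hence the ideals are identical.
The choice of monomial ordering does not affect the verdict — as long as both bases are computed under the same ordering, their equality decides ideal equality.

Yes, the ideals are equal.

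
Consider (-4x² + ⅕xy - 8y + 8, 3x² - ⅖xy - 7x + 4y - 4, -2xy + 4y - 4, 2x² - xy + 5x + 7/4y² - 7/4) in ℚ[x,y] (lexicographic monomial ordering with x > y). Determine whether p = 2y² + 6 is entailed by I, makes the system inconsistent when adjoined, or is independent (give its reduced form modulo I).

Adjoining 2y² + 6 makes the ideal the whole ring: the system is inconsistent.

First compute the reduced Gröbner basis of I by Buchberger's algorithm.
f_1 = -4x² + ⅕xy - 8y + 8, LT = x².
f_2 = 3x² - ⅖xy - 7x + 4y - 4, LT = x².
f_3 = -2xy + 4y - 4, LT = xy.
f_4 = 2x² - xy + 5x + 7/4y² - 7/4, LT = x².

S(f_1,f_2): lcm = x². S = 1/12xy + 7/3x + ⅔y - ⅔.
  reduce S modulo (f_1, f_2, f_3, f_4):
  remainder 7/3x + ⅚y - ⅚ ≠ 0; add h_5 = 7/3x + ⅚y - ⅚ to the basis.

S(f_1,f_3): lcm = x²y. S = -1/20xy² + 2xy - 2x + 2y² - 2y.
  reduce S modulo (f_1, f_2, f_3, f_4, h_5):
  remainder 19/10y² + 197/70y - 33/7 ≠ 0; add h_6 = 19/10y² + 197/70y - 33/7 to the basis.

S(f_1,f_4): lcm = x². S = 9/20xy - 5/2x - ⅞y² + 2y - 9/8.
  reduce S modulo (f_1, f_2, f_3, f_4, h_5, h_6):
  remainder 27073/5320y - 27073/5320 ≠ 0; add h_7 = 27073/5320y - 27073/5320 to the basis.

The other S-polynomials (S(f_2,f_3), S(f_2,f_4), S(f_3,f_4), S(f_1,h_5), S(f_2,h_5), S(f_3,h_5), S(f_4,h_5), S(f_1,h_6), S(f_2,h_6), S(f_3,h_6), S(f_4,h_6), S(h_5,h_6), S(f_1,h_7), S(f_2,h_7), S(f_3,h_7), S(f_4,h_7), S(h_5,h_7), S(h_6,h_7)) all reduce to 0 modulo the current basis, so we have a Gröbner basis.
Inter-reduce: drop elements whose leading term is divisible by another's, tail-reduce, and make monic.
Reduced Gröbner basis: {x, y - 1}.
Label its elements g_1 = x, g_2 = y - 1.

Reduce p = 2y² + 6 modulo G:
  leading term y²: subtract (2y)·g_2 from 2y² + 6 → 2y + 6
  leading term y: subtract (2)·g_2 from 2y + 6 → 8
  leading term 1: no divisor's leading term divides it; move 8 to the remainder.
  normal form = 8.
The normal form is nonzero, so p ∉ I. Since p minus its normal form lies in I, I + (p) = I + (r) where r = 8; decide whether this ideal is the whole ring.
Here r = 8 is a nonzero constant, hence a unit: 1 ∈ I + (p), the Gröbner basis of I + (p) is {1}, and the enlarged system has no common solution — adjoining p is inconsistent.

The remainder on division by a Gröbner basis is unique — it is the normal form.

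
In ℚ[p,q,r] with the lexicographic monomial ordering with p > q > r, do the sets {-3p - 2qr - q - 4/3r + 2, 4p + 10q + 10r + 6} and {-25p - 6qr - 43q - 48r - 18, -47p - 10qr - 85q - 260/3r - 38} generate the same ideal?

Two ideals are equal iff their reduced Gröbner bases coincide (the reduced basis is unique for a fixed ordering).
Buchberger on the first generating set:
f_1 = -3p - 2qr - q - 4/3r + 2, LT = p.
f_2 = 4p + 10q + 10r + 6, LT = p.

S(f_1,f_2): lcm = p. S = ⅔qr - 13/6q - 37/18r - 13/6.
  leading term qr: no divisor's leading term divides it; move ⅔qr to the remainder.
  leading term q: no divisor's leading term divides it; move -13/6q to the remainder.
  leading term r: no divisor's leading term divides it; move -37/18r to the remainder.
  leading term 1: no divisor's leading term divides it; move -13/6 to the remainder.
  remainder ⅔qr - 13/6q - 37/18r - 13/6 ≠ 0; add g_3 = ⅔qr - 13/6q - 37/18r - 13/6 to the basis.

S(f_1,g_3): leading monomials are coprime, so the S-polynomial reduces to 0 (Buchberger's first criterion).
S(f_2,g_3): leading monomials are coprime, so the S-polynomial reduces to 0 (Buchberger's first criterion).
Every S-polynomial of the final basis reduces to 0, so we have a Gröbner basis.
Inter-reduce: drop elements whose leading term is divisible by another's, tail-reduce, and make monic.
Reduced Gröbner basis: {p + 5/2q + 5/2r + 3/2, qr - 13/4q - 37/12r - 13/4}.

Buchberger on the second generating set:
h_1 = -25p - 6qr - 43q - 48r - 18, LT = p.
h_2 = -47p - 10qr - 85q - 260/3r - 38, LT = p.

S(h_1,h_2): lcm = p. S = 32/1175qr - 104/1175q + 268/3525r - 104/1175.
  leading term qr: no divisor's leading term divides it; move 32/1175qr to the remainder.
  leading term q: no divisor's leading term divides it; move -104/1175q to the remainder.
  leading term r: no divisor's leading term divides it; move 268/3525r to the remainder.
  leading term 1: no divisor's leading term divides it; move -104/1175 to the remainder.
  remainder 32/1175qr - 104/1175q + 268/3525r - 104/1175 ≠ 0; add k_3 = 32/1175qr - 104/1175q + 268/3525r - 104/1175 to the basis.

S(h_1,k_3): leading monomials are coprime, so the S-polynomial reduces to 0 (Buchberger's first criterion).
S(h_2,k_3): leading monomials are coprime, so the S-polynomial reduces to 0 (Buchberger's first criterion).
Every S-polynomial of the final basis reduces to 0, so we have a Gröbner basis.
Inter-reduce: drop elements whose leading term is divisible by another's, tail-reduce, and make monic.
Reduced Gröbner basis: {p + 5/2q + 5/4r + 3/2, qr - 13/4q + 67/24r - 13/4}.

Since the reduced bases disagree, the two ideals are not the same.
The same test decides containment: I ⊆ J iff every generator of I reduces to 0 modulo a Gröbner basis of J.

No, the ideals differ.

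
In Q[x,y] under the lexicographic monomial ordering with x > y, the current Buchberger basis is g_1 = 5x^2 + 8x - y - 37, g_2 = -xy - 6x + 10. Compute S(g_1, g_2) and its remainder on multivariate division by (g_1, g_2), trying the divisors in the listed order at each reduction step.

lcm(LM(g_1), LM(g_2)) = x^2y.
S = (lcm/LT(g_1))·g_1 − (lcm/LT(g_2))·g_2 = -6x^2 + 8/5xy + 10x - 1/5y^2 - 37/5y.
Reduce S modulo (g_1, g_2) in that order:
  leading term x^2: subtract (-6/5)·g_1 from -6x^2 + 8/5xy + 10x - 1/5y^2 - 37/5y → 8/5xy + 98/5x - 1/5y^2 - 43/5y - 222/5
  leading term xy: subtract (-8/5)·g_2 from 8/5xy + 98/5x - 1/5y^2 - 43/5y - 222/5 → 10x - 1/5y^2 - 43/5y - 142/5
  leading term x: no divisor's leading term divides it; move 10x to the remainder.
  leading term y^2: no divisor's leading term divides it; move -1/5y^2 to the remainder.
  leading term y: no divisor's leading term divides it; move -43/5y to the remainder.
  leading term 1: no divisor's leading term divides it; move -142/5 to the remainder.
The remainder 10x - 1/5y^2 - 43/5y - 142/5 is nonzero, so it would be added as the next basis element.

S(g_1, g_2) = -6x^2 + 8/5xy + 10x - 1/5y^2 - 37/5y; remainder on division = 10x - 1/5y^2 - 43/5y - 142/5.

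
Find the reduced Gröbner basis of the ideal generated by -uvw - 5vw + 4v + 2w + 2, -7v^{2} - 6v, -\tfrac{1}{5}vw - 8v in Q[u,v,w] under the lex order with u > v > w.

G = {uw + u + \tfrac{59}{8}w + \tfrac{59}{8}, v - \tfrac{2}{91}w - \tfrac{2}{91}, w^{2} + 41w + 40}

Buchberger's algorithm terminates because the ascending chain of leading-term ideals stabilizes.

f_1 = -uvw - 5vw + 4v + 2w + 2, LT = uvw.
f_2 = -7v^{2} - 6v, LT = v^{2}.
f_3 = -\tfrac{1}{5}vw - 8v, LT = vw.

S(f_1,f_2): lcm = uv^{2}w. S = -\tfrac{6}{7}uvw + 5v^{2}w - 4v^{2} - 2vw - 2v.
  leading term uvw: subtract (\tfrac{6}{7})·f_1 from -\tfrac{6}{7}uvw + 5v^{2}w - 4v^{2} - 2vw - 2v → 5v^{2}w - 4v^{2} + \tfrac{16}{7}vw - \tfrac{38}{7}v - \tfrac{12}{7}w - \tfrac{12}{7}
  leading term v^{2}w: subtract (-\tfrac{5}{7}w)·f_2 from 5v^{2}w - 4v^{2} + \tfrac{16}{7}vw - \tfrac{38}{7}v - \tfrac{12}{7}w - \tfrac{12}{7} → -4v^{2} - 2vw - \tfrac{38}{7}v - \tfrac{12}{7}w - \tfrac{12}{7}
  leading term v^{2}: subtract (\tfrac{4}{7})·f_2 from -4v^{2} - 2vw - \tfrac{38}{7}v - \tfrac{12}{7}w - \tfrac{12}{7} → -2vw - 2v - \tfrac{12}{7}w - \tfrac{12}{7}
  leading term vw: subtract (10)·f_3 from -2vw - 2v - \tfrac{12}{7}w - \tfrac{12}{7} → 78v - \tfrac{12}{7}w - \tfrac{12}{7}
  leading term v: no divisor's leading term divides it; move 78v to the remainder.
  leading term w: no divisor's leading term divides it; move -\tfrac{12}{7}w to the remainder.
  leading term 1: no divisor's leading term divides it; move -\tfrac{12}{7} to the remainder.
  remainder 78v - \tfrac{12}{7}w - \tfrac{12}{7} ≠ 0; add g_4 = 78v - \tfrac{12}{7}w - \tfrac{12}{7} to the basis.

S(f_1,f_3): lcm = uvw. S = -40uv + 5vw - 4v - 2w - 2.
  leading term uv: subtract (-\tfrac{20}{39}u)·g_4 from -40uv + 5vw - 4v - 2w - 2 → -\tfrac{80}{91}uw - \tfrac{80}{91}u + 5vw - 4v - 2w - 2
  leading term uw: no divisor's leading term divides it; move -\tfrac{80}{91}uw to the remainder.
  leading term u: no divisor's leading term divides it; move -\tfrac{80}{91}u to the remainder.
  leading term vw: subtract (-25)·f_3 from 5vw - 4v - 2w - 2 → -204v - 2w - 2
  leading term v: subtract (-\tfrac{34}{13})·g_4 from -204v - 2w - 2 → -\tfrac{590}{91}w - \tfrac{590}{91}
  leading term w: no divisor's leading term divides it; move -\tfrac{590}{91}w to the remainder.
  leading term 1: no divisor's leading term divides it; move -\tfrac{590}{91} to the remainder.
  remainder -\tfrac{80}{91}uw - \tfrac{80}{91}u - \tfrac{590}{91}w - \tfrac{590}{91} ≠ 0; add g_5 = -\tfrac{80}{91}uw - \tfrac{80}{91}u - \tfrac{590}{91}w - \tfrac{590}{91} to the basis.

S(f_1,g_4): lcm = uvw. S = \tfrac{2}{91}uw^{2} + \tfrac{2}{91}uw + 5vw - 4v - 2w - 2.
  leading term uw^{2}: subtract (-\tfrac{1}{40}w)·g_5 from \tfrac{2}{91}uw^{2} + \tfrac{2}{91}uw + 5vw - 4v - 2w - 2 → 5vw - 4v - \tfrac{59}{364}w^{2} - \tfrac{787}{364}w - 2
  leading term vw: subtract (-25)·f_3 from 5vw - 4v - \tfrac{59}{364}w^{2} - \tfrac{787}{364}w - 2 → -204v - \tfrac{59}{364}w^{2} - \tfrac{787}{364}w - 2
  leading term v: subtract (-\tfrac{34}{13})·g_4 from -204v - \tfrac{59}{364}w^{2} - \tfrac{787}{364}w - 2 → -\tfrac{59}{364}w^{2} - \tfrac{2419}{364}w - \tfrac{590}{91}
  leading term w^{2}: no divisor's leading term divides it; move -\tfrac{59}{364}w^{2} to the remainder.
  leading term w: no divisor's leading term divides it; move -\tfrac{2419}{364}w to the remainder.
  leading term 1: no divisor's leading term divides it; move -\tfrac{590}{91} to the remainder.
  remainder -\tfrac{59}{364}w^{2} - \tfrac{2419}{364}w - \tfrac{590}{91} ≠ 0; add g_6 = -\tfrac{59}{364}w^{2} - \tfrac{2419}{364}w - \tfrac{590}{91} to the basis.

The other S-polynomials (S(f_2,f_3), S(f_2,g_4), S(f_3,g_4), S(f_1,g_5), S(f_2,g_5), S(f_3,g_5), S(g_4,g_5), S(f_1,g_6), S(f_2,g_6), S(f_3,g_6), S(g_4,g_6), S(g_5,g_6)) all reduce to 0 modulo the current basis, so we have a Gröbner basis.
Inter-reduce: drop elements whose leading term is divisible by another's, tail-reduce, and make monic.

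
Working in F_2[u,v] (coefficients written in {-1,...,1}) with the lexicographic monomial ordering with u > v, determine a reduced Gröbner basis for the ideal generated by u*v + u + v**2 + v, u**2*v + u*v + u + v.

f_1 = u*v + u + v**2 + v, LT = u*v.
f_2 = u**2*v + u*v + u + v, LT = u**2*v.

S(f_1,f_2): lcm = u**2*v. S = u**2 + u*v**2 + u + v.
  reduce S modulo (f_1, f_2):
  remainder u**2 + v**3 ≠ 0; add g_3 = u**2 + v**3 to the basis.

S(f_1,g_3): lcm = u**2*v. S = u**2 + u*v**2 + u*v + v**4.
  reduce S modulo (f_1, f_2, g_3):
  remainder v**4 + v**2 ≠ 0; add g_4 = v**4 + v**2 to the basis.

The other S-polynomials (S(f_2,g_3), S(f_1,g_4), S(f_2,g_4), S(g_3,g_4)) all reduce to 0 modulo the current basis, so we have a Gröbner basis.
Inter-reduce: drop elements whose leading term is divisible by another's, tail-reduce, and make monic.

G = {u**2 + v**3, u*v + u + v**2 + v, v**4 + v**2}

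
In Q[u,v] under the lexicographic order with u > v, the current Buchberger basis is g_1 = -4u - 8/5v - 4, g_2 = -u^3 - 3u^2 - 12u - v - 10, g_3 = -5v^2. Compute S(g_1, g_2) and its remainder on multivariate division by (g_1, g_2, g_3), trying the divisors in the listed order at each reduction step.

lcm(LM(g_1), LM(g_2)) = u^3.
S = (lcm/LT(g_1))·g_1 − (lcm/LT(g_2))·g_2 = 2/5u^2v - 2u^2 - 12u - v - 10.
Reduce S modulo (g_1, g_2, g_3) in that order:
  leading term u^2v: subtract (-1/10uv)·g_1 from 2/5u^2v - 2u^2 - 12u - v - 10 → -2u^2 - 4/25uv^2 - 2/5uv - 12u - v - 10
  leading term u^2: subtract (1/2u)·g_1 from -2u^2 - 4/25uv^2 - 2/5uv - 12u - v - 10 → -4/25uv^2 + 2/5uv - 10u - v - 10
  leading term uv^2: subtract (1/25v^2)·g_1 from -4/25uv^2 + 2/5uv - 10u - v - 10 → 2/5uv - 10u + 8/125v^3 + 4/25v^2 - v - 10
  leading term uv: subtract (-1/10v)·g_1 from 2/5uv - 10u + 8/125v^3 + 4/25v^2 - v - 10 → -10u + 8/125v^3 - 7/5v - 10
  leading term u: subtract (5/2)·g_1 from -10u + 8/125v^3 - 7/5v - 10 → 8/125v^3 + 13/5v
  leading term v^3: subtract (-8/625v)·g_3 from 8/125v^3 + 13/5v → 13/5v
  leading term v: no divisor's leading term divides it; move 13/5v to the remainder.
The remainder 13/5v is nonzero, so it would be added as the next basis element.

S(g_1, g_2) = 2/5u^2v - 2u^2 - 12u - v - 10; remainder on division = 13/5v.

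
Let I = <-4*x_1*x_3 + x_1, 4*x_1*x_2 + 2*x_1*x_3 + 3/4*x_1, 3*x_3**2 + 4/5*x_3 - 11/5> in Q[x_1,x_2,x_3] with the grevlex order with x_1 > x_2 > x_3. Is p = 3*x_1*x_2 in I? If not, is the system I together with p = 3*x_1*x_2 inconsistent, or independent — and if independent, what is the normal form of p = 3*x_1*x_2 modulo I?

First compute the reduced Gröbner basis of I by Buchberger's algorithm.
f_1 = -4*x_1*x_3 + x_1, LT = x_1*x_3.
f_2 = 4*x_1*x_2 + 2*x_1*x_3 + 3/4*x_1, LT = x_1*x_2.
f_3 = 3*x_3**2 + 4/5*x_3 - 11/5, LT = x_3**2.

S(f_1,f_3): lcm = x_1*x_3**2. S = -31/60*x_1*x_3 + 11/15*x_1.
  leading term x_1*x_3: subtract (31/240)·f_1 from -31/60*x_1*x_3 + 11/15*x_1 → 29/48*x_1
  leading term x_1: no divisor's leading term divides it; move 29/48*x_1 to the remainder.
  remainder 29/48*x_1 ≠ 0; add h_4 = 29/48*x_1 to the basis.

The other S-polynomials (S(f_1,f_2), S(f_2,f_3), S(f_1,h_4), S(f_2,h_4), S(f_3,h_4)) all reduce to 0 modulo the current basis, so we have a Gröbner basis.
Inter-reduce: drop elements whose leading term is divisible by another's, tail-reduce, and make monic.
Reduced Gröbner basis: {x_3**2 + 4/15*x_3 - 11/15, x_1}.
Label its elements g_1 = x_3**2 + 4/15*x_3 - 11/15, g_2 = x_1.

Reduce p = 3*x_1*x_2 modulo G:
  leading term x_1*x_2: subtract (3*x_2)·g_2 from 3*x_1*x_2 → 0
  normal form = 0.
Since the normal form is 0, p ∈ I.

3*x_1*x_2 lies in I (it reduces to 0).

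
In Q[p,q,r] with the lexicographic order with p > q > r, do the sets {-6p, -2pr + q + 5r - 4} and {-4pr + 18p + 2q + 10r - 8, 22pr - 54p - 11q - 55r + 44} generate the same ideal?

Yes, the ideals are equal.

For a fixed monomial order, each ideal has a unique reduced Gröbner basis; comparing bases decides equality.
Buchberger on the first generating set:
f_1 = -6p, LT = p.
f_2 = -2pr + q + 5r - 4, LT = pr.

S(f_1,f_2): lcm = pr. S = 1/2q + 5/2r - 2.
  leading term q: no divisor's leading term divides it; move 1/2q to the remainder.
  leading term r: no divisor's leading term divides it; move 5/2r to the remainder.
  leading term 1: no divisor's leading term divides it; move -2 to the remainder.
  remainder 1/2q + 5/2r - 2 ≠ 0; add g_3 = 1/2q + 5/2r - 2 to the basis.

The other S-polynomials (S(f_1,g_3), S(f_2,g_3)) all reduce to 0 modulo the current basis, so we have a Gröbner basis.
Inter-reduce: drop elements whose leading term is divisible by another's, tail-reduce, and make monic.
Reduced Gröbner basis: {p, q + 5r - 4}.

Buchberger on the second generating set:
h_1 = -4pr + 18p + 2q + 10r - 8, LT = pr.
h_2 = 22pr - 54p - 11q - 55r + 44, LT = pr.

S(h_1,h_2): lcm = pr. S = -45/22p.
  leading term p: no divisor's leading term divides it; move -45/22p to the remainder.
  remainder -45/22p ≠ 0; add k_3 = -45/22p to the basis.

S(h_1,k_3): lcm = pr. S = -9/2p - 1/2q - 5/2r + 2.
  leading term p: subtract (11/5)·k_3 from -9/2p - 1/2q - 5/2r + 2 → -1/2q - 5/2r + 2
  leading term q: no divisor's leading term divides it; move -1/2q to the remainder.
  leading term r: no divisor's leading term divides it; move -5/2r to the remainder.
  leading term 1: no divisor's leading term divides it; move 2 to the remainder.
  remainder -1/2q - 5/2r + 2 ≠ 0; add k_4 = -1/2q - 5/2r + 2 to the basis.

The other S-polynomials (S(h_2,k_3), S(h_1,k_4), S(h_2,k_4), S(k_3,k_4)) all reduce to 0 modulo the current basis, so we have a Gröbner basis.
Inter-reduce: drop elements whose leading term is divisible by another's, tail-reduce, and make monic.
Reduced Gröbner basis: {p, q + 5r - 4}.

The two bases agree; hence the ideals are identical.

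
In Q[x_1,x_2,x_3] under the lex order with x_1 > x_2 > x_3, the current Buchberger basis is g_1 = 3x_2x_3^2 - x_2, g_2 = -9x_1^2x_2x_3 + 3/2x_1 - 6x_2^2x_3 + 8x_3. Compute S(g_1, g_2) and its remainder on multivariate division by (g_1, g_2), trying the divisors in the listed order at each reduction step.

lcm(LM(g_1), LM(g_2)) = x_1^2x_2x_3^2.
S = (lcm/LT(g_1))·g_1 − (lcm/LT(g_2))·g_2 = -1/3x_1^2x_2 + 1/6x_1x_3 - 2/3x_2^2x_3^2 + 8/9x_3^2.
Reduce S modulo (g_1, g_2) in that order:
  leading term x_1^2x_2: no divisor's leading term divides it; move -1/3x_1^2x_2 to the remainder.
  leading term x_1x_3: no divisor's leading term divides it; move 1/6x_1x_3 to the remainder.
  leading term x_2^2x_3^2: subtract (-2/9x_2)·g_1 from -2/3x_2^2x_3^2 + 8/9x_3^2 → -2/9x_2^2 + 8/9x_3^2
  leading term x_2^2: no divisor's leading term divides it; move -2/9x_2^2 to the remainder.
  leading term x_3^2: no divisor's leading term divides it; move 8/9x_3^2 to the remainder.
The remainder -1/3x_1^2x_2 + 1/6x_1x_3 - 2/9x_2^2 + 8/9x_3^2 is nonzero, so it would be added as the next basis element.
This is the inner loop of Buchberger's algorithm — each nonzero remainder becomes a new basis element.

S(g_1, g_2) = -1/3x_1^2x_2 + 1/6x_1x_3 - 2/3x_2^2x_3^2 + 8/9x_3^2; remainder on division = -1/3x_1^2x_2 + 1/6x_1x_3 - 2/9x_2^2 + 8/9x_3^2.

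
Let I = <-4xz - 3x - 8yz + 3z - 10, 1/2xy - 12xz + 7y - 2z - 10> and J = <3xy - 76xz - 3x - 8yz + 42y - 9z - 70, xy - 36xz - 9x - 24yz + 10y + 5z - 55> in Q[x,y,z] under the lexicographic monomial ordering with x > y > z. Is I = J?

No, the ideals differ.

Equality of ideals is decidable: compute both reduced Gröbner bases (unique for the ordering) and check whether they agree.
Buchberger on the first generating set:
f_1 = -4xz - 3x - 8yz + 3z - 10, LT = xz.
f_2 = 1/2xy - 12xz + 7y - 2z - 10, LT = xy.

S(f_1,f_2): lcm = xyz. S = 3/4xy + 24xz^2 + 2y^2z - 59/4yz + 5/2y + 4z^2 + 20z.
  reduce S modulo (f_1, f_2):
  remainder 2y^2z - 48yz^2 - 59/4yz - 8y + 22z^2 - 37z + 15 ≠ 0; add g_3 = 2y^2z - 48yz^2 - 59/4yz - 8y + 22z^2 - 37z + 15 to the basis.

The other S-polynomials (S(f_1,g_3), S(f_2,g_3)) all reduce to 0 modulo the current basis, so we have a Gröbner basis.
Inter-reduce: drop elements whose leading term is divisible by another's, tail-reduce, and make monic.
Reduced Gröbner basis: {xy + 18x + 48yz + 14y - 22z + 40, xz + 3/4x + 2yz - 3/4z + 5/2, y^2z - 24yz^2 - 59/8yz - 4y + 11z^2 - 37/2z + 15/2}.

Buchberger on the second generating set:
h_1 = 3xy - 76xz - 3x - 8yz + 42y - 9z - 70, LT = xy.
h_2 = xy - 36xz - 9x - 24yz + 10y + 5z - 55, LT = xy.

S(h_1,h_2): lcm = xy. S = 32/3xz + 8x + 64/3yz + 4y - 8z + 95/3.
  reduce S modulo (h_1, h_2):
  remainder 32/3xz + 8x + 64/3yz + 4y - 8z + 95/3 ≠ 0; add k_3 = 32/3xz + 8x + 64/3yz + 4y - 8z + 95/3 to the basis.

S(h_1,k_3): lcm = xyz. S = -3/4xy - 76/3xz^2 - xz - 2y^2z - 3/8y^2 - 8/3yz^2 + 59/4yz - 95/32y - 3z^2 - 70/3z.
  reduce S modulo (h_1, h_2, k_3):
  remainder -2y^2z - 3/8y^2 + 48yz^2 + 97/4yz + 253/32y - 22z^2 + 391/8z - 465/32 ≠ 0; add k_4 = -2y^2z - 3/8y^2 + 48yz^2 + 97/4yz + 253/32y - 22z^2 + 391/8z - 465/32 to the basis.

The other S-polynomials (S(h_2,k_3), S(h_1,k_4), S(h_2,k_4), S(k_3,k_4)) all reduce to 0 modulo the current basis, so we have a Gröbner basis.
Inter-reduce: drop elements whose leading term is divisible by another's, tail-reduce, and make monic.
Reduced Gröbner basis: {xy + 18x + 48yz + 47/2y - 22z + 415/8, xz + 3/4x + 2yz + 3/8y - 3/4z + 95/32, y^2z + 3/16y^2 - 24yz^2 - 97/8yz - 253/64y + 11z^2 - 391/16z + 465/64}.

These differ, so the ideals are not equal.
The choice of monomial ordering does not affect the verdict — as long as both bases are computed under the same ordering, their equality decides ideal equality.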